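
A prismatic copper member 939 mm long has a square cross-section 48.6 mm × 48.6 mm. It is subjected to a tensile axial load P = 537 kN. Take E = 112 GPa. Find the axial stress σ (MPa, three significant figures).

A = 2362 mm².
σ = N/A = 537000/2362 = 227.4 MPa.

227 MPa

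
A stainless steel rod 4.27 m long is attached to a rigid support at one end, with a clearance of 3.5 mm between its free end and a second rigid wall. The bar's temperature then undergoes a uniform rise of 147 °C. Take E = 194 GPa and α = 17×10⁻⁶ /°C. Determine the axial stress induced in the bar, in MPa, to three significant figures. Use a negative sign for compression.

-326 MPa

Free thermal expansion αLΔT = 17e-6 · 4270 · 147 = 10.67 mm.
The walls engage after the gap closes; constrained expansion = 10.67 − 3.5 = 7.171 mm.
The walls impose strain ε = −(7.171)/4270 = -1.6793e-03; σ = Eε = 194000 · -1.6793e-03 = -325.8 MPa.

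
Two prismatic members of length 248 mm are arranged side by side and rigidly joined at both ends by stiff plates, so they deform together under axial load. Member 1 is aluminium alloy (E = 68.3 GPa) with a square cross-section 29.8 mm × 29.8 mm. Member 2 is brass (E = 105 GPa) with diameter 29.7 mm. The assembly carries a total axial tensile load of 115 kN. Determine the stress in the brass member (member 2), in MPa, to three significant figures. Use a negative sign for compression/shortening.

90.5 MPa

A_1 = 888 mm².
A_2 = 692.8 mm².
Equal strain + equilibrium ⇒ each member carries load in proportion to AE: A₁E₁ = 60650000 N, A₂E₂ = 72740000 N, ΣAE = 133400000 N.
σ₂ = P·E₂/ΣAE = 115000·105000/133400000 = 90.52 MPa.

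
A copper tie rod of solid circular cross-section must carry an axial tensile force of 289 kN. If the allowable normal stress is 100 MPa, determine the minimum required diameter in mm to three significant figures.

Required area A ≥ P/σ_allow = 289000/100 = 2890 mm².
For a solid circular section, d ≥ √(4A/π) = 60.66 mm.

60.7 mm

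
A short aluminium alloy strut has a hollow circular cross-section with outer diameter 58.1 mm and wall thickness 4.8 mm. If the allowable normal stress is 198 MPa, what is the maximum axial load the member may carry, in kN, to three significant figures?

159 kN

A = 803.7 mm².
P_max = σ_allow · A = 198 · 803.7 = 159100 N = 159.1 kN.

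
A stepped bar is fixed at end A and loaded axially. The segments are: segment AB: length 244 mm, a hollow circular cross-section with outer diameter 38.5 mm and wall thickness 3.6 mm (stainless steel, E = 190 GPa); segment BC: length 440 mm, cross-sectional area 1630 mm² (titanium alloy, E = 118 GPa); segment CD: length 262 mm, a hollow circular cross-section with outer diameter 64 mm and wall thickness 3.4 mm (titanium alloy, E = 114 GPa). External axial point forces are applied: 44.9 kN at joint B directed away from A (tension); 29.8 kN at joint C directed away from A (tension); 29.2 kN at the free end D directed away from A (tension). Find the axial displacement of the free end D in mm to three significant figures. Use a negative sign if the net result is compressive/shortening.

0.577 mm

Internal axial forces (sectioning from the free end, tension +): N_CD = 29.2 kN, N_BC = 59 kN, N_AB = 103.9 kN.
A_AB = 394.7 mm².
A_CD = 647.3 mm².
δ_AB = 103900·244/(394.7·190000) = 0.338 mm
δ_BC = 59000·440/(1630·118000) = 0.135 mm
δ_CD = 29200·262/(647.3·114000) = 0.1037 mm
δ = Σδ_i = 0.5767 mm.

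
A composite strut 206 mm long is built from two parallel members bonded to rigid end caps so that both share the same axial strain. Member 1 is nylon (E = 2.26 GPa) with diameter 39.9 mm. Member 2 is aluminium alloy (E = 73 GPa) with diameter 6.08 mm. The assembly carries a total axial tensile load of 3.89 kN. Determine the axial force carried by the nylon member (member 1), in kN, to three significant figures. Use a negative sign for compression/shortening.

2.22 kN

A_1 = 1250 mm².
A_2 = 29.03 mm².
Equal strain + equilibrium ⇒ each member carries load in proportion to AE: A₁E₁ = 2826000 N, A₂E₂ = 2119000 N, ΣAE = 4945000 N.
F₁ = P·A₁E₁/ΣAE = 3890·2826000/4945000 = 2223 N.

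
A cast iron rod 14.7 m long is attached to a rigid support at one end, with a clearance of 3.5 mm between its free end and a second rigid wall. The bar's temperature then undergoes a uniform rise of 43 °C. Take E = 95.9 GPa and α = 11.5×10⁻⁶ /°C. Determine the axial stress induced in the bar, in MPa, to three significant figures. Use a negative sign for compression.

-24.6 MPa

Free thermal expansion αLΔT = 11.5e-6 · 14700 · 43 = 7.269 mm.
The walls engage after the gap closes; constrained expansion = 7.269 − 3.5 = 3.769 mm.
The walls impose strain ε = −(3.769)/14700 = -2.5640e-04; σ = Eε = 95900 · -2.5640e-04 = -24.59 MPa.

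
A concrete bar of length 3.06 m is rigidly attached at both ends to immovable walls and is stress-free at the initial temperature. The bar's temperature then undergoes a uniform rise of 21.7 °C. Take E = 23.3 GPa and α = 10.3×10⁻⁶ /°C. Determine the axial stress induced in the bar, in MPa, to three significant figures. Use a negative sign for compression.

Free thermal expansion αLΔT = 10.3e-6 · 3060 · 21.7 = 0.6839 mm.
The walls impose strain ε = −(0.6839)/3060 = -2.2351e-04; σ = Eε = 23300 · -2.2351e-04 = -5.208 MPa.

-5.21 MPa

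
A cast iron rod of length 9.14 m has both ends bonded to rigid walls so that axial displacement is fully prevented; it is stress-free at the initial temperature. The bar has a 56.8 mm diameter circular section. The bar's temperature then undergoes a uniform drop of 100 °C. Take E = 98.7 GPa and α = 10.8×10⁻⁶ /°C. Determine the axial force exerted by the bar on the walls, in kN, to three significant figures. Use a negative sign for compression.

270 kN

Free thermal expansion αLΔT = 10.8e-6 · 9140 · -100 = -9.871 mm.
The walls impose strain ε = −(-9.871)/9140 = 1.0800e-03; σ = Eε = 98700 · 1.0800e-03 = 106.6 MPa.
Wall reaction R = σ·A = 106.6·2534 = 270100 N = 270.1 kN.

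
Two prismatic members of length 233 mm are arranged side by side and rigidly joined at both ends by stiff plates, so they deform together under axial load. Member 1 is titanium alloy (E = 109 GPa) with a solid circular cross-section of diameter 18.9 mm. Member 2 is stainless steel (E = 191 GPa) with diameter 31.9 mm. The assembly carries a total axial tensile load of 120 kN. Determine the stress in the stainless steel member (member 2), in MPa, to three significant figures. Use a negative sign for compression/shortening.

125 MPa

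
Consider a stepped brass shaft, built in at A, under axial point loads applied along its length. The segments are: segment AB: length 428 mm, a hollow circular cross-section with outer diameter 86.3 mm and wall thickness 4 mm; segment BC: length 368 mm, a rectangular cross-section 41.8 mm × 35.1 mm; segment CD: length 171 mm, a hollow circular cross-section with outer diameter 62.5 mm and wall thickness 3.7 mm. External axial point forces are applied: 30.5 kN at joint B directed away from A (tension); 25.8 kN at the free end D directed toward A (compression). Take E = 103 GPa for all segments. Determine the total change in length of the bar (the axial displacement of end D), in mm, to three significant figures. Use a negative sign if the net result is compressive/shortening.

Internal axial forces (sectioning from the free end, tension +): N_CD = -25.8 kN, N_BC = -25.8 kN, N_AB = 4.7 kN.
A_AB = 1034 mm².
A_BC = 1467 mm².
A_CD = 683.5 mm².
δ_AB = 4700·428/(1034·103000) = 0.01888 mm
δ_BC = -25800·368/(1467·103000) = -0.06283 mm
δ_CD = -25800·171/(683.5·103000) = -0.06267 mm
δ = Σδ_i = -0.1066 mm.

-0.107 mm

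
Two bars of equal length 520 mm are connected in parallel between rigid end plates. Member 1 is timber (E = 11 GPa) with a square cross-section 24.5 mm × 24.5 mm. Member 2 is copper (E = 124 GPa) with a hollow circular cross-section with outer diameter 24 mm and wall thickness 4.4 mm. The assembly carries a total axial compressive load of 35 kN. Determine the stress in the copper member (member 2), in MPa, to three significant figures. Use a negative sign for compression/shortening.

A_1 = 600.2 mm².
A_2 = 270.9 mm².
Equal strain + equilibrium ⇒ each member carries load in proportion to AE: A₁E₁ = 6603000 N, A₂E₂ = 33600000 N, ΣAE = 40200000 N.
σ₂ = P·E₂/ΣAE = -35000·124000/40200000 = -108 MPa.

-108 MPa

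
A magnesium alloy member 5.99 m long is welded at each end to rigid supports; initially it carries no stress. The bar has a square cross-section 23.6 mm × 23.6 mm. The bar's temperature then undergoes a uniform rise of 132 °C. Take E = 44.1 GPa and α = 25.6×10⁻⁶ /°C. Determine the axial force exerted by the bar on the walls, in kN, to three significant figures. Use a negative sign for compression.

-83.0 kN

Free thermal expansion αLΔT = 25.6e-6 · 5990 · 132 = 20.24 mm.
The walls impose strain ε = −(20.24)/5990 = -3.3792e-03; σ = Eε = 44100 · -3.3792e-03 = -149 MPa.
Wall reaction R = σ·A = -149·557 = -83000 N = -83 kN.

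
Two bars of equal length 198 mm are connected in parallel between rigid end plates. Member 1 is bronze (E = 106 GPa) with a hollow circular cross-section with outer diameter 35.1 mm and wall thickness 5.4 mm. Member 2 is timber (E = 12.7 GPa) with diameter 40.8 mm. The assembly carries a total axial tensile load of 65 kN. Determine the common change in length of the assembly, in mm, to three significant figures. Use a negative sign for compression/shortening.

A_1 = 503.8 mm².
A_2 = 1307 mm².
Equal strain + equilibrium ⇒ each member carries load in proportion to AE: A₁E₁ = 53410000 N, A₂E₂ = 16600000 N, ΣAE = 70010000 N.
δ = PL/ΣAE = 65000·198/70010000 = 0.1838 mm.

0.184 mm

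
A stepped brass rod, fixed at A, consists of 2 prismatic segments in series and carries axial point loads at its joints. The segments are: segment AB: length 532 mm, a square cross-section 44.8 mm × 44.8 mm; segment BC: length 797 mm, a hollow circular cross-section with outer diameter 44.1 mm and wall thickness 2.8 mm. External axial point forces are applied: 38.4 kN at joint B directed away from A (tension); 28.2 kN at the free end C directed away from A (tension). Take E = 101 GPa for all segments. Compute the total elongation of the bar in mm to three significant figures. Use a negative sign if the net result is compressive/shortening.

Internal axial forces (sectioning from the free end, tension +): N_BC = 28.2 kN, N_AB = 66.6 kN.
A_AB = 2007 mm².
A_BC = 363.3 mm².
δ_AB = 66600·532/(2007·101000) = 0.1748 mm
δ_BC = 28200·797/(363.3·101000) = 0.6125 mm
δ = Σδ_i = 0.7873 mm.

0.787 mm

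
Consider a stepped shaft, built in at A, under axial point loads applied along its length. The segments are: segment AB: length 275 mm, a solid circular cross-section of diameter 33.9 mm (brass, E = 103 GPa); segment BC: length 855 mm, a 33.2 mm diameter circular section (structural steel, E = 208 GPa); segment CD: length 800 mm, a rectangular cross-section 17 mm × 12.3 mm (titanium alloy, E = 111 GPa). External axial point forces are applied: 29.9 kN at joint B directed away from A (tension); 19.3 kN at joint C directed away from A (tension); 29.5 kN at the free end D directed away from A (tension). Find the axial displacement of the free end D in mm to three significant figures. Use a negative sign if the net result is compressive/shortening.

1.48 mm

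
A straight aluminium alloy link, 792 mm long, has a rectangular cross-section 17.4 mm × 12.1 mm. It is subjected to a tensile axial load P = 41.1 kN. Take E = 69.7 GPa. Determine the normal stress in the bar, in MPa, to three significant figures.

195 MPa

A = 210.5 mm².
σ = N/A = 41100/210.5 = 195.2 MPa.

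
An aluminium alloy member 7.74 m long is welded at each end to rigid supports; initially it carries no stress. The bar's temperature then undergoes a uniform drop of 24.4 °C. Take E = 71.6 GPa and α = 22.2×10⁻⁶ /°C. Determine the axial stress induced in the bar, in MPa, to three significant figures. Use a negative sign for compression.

38.8 MPa

Free thermal expansion αLΔT = 22.2e-6 · 7740 · -24.4 = -4.193 mm.
The walls impose strain ε = −(-4.193)/7740 = 5.4168e-04; σ = Eε = 71600 · 5.4168e-04 = 38.78 MPa.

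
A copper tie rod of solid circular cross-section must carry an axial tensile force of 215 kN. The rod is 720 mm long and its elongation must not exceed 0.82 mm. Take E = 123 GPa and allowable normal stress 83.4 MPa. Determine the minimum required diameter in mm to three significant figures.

57.3 mm

Required area A ≥ P/σ_allow = 215000/83.4 = 2578 mm².
For a solid circular section, d ≥ √(4A/π) = 57.29 mm.
Elongation limit: A ≥ PL/(Eδ_allow) = 215000·720/(123000·0.82) = 1535 mm² ⇒ d ≥ 44.21 mm.
The stress limit governs.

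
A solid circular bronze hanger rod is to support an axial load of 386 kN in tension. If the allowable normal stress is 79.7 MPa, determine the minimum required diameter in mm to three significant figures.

78.5 mm

Required area A ≥ P/σ_allow = 386000/79.7 = 4843 mm².
For a solid circular section, d ≥ √(4A/π) = 78.53 mm.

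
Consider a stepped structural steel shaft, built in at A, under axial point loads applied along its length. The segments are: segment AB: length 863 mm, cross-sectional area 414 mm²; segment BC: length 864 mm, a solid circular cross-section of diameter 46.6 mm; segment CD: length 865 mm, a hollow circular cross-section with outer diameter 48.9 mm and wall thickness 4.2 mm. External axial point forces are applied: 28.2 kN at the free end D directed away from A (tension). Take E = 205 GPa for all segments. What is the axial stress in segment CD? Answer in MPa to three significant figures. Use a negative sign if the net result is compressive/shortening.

47.8 MPa

Internal axial forces (sectioning from the free end, tension +): N_CD = 28.2 kN, N_BC = 28.2 kN, N_AB = 28.2 kN.
A_CD = 589.8 mm².
σ_CD = N_CD/A_CD = 28200/589.8 = 47.81 MPa.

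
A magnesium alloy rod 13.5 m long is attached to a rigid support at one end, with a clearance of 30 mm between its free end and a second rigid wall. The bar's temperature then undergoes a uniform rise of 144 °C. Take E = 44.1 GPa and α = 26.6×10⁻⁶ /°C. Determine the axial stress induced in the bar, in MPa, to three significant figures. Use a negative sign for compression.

-70.9 MPa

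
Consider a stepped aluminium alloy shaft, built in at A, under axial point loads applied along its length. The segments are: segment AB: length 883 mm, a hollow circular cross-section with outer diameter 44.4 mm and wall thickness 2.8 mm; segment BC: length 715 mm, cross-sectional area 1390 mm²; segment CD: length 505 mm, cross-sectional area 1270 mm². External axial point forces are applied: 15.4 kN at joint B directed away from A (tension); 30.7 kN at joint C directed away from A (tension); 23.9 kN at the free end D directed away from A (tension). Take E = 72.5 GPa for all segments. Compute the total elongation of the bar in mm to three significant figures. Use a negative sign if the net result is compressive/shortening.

2.85 mm

Internal axial forces (sectioning from the free end, tension +): N_CD = 23.9 kN, N_BC = 54.6 kN, N_AB = 70 kN.
A_AB = 365.9 mm².
δ_AB = 70000·883/(365.9·72500) = 2.33 mm
δ_BC = 54600·715/(1390·72500) = 0.3874 mm
δ_CD = 23900·505/(1270·72500) = 0.1311 mm
δ = Σδ_i = 2.848 mm.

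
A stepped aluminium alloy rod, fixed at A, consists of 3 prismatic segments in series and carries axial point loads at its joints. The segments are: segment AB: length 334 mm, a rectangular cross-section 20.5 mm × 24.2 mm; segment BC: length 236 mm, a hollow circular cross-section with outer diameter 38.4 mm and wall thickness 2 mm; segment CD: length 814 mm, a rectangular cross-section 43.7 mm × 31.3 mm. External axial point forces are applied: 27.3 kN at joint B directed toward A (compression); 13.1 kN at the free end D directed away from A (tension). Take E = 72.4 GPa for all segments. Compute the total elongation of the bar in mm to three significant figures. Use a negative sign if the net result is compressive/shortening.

0.162 mm

Internal axial forces (sectioning from the free end, tension +): N_CD = 13.1 kN, N_BC = 13.1 kN, N_AB = -14.2 kN.
A_AB = 496.1 mm².
A_BC = 228.7 mm².
A_CD = 1368 mm².
δ_AB = -14200·334/(496.1·72400) = -0.132 mm
δ_BC = 13100·236/(228.7·72400) = 0.1867 mm
δ_CD = 13100·814/(1368·72400) = 0.1077 mm
δ = Σδ_i = 0.1623 mm.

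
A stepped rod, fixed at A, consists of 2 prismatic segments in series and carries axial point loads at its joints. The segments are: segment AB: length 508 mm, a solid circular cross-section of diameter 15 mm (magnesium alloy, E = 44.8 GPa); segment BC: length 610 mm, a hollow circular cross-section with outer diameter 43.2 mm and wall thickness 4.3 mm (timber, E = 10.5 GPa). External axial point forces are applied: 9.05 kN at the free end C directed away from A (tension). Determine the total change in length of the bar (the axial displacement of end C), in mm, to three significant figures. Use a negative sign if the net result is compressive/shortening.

1.58 mm

Internal axial forces (sectioning from the free end, tension +): N_BC = 9.05 kN, N_AB = 9.05 kN.
A_AB = 176.7 mm².
A_BC = 525.5 mm².
δ_AB = 9050·508/(176.7·44800) = 0.5807 mm
δ_BC = 9050·610/(525.5·10500) = 1.001 mm
δ = Σδ_i = 1.581 mm.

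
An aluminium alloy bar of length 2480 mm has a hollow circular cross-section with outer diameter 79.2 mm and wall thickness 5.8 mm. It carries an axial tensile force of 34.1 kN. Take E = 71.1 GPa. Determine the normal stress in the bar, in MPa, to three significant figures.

25.5 MPa

A = 1337 mm².
σ = N/A = 34100/1337 = 25.5 MPa.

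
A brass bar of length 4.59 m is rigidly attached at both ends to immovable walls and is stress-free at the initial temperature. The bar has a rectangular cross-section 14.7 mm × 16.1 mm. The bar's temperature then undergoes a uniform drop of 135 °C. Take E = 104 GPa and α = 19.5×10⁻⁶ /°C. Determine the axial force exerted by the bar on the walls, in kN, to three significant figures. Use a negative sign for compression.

Free thermal expansion αLΔT = 19.5e-6 · 4590 · -135 = -12.08 mm.
The walls impose strain ε = −(-12.08)/4590 = 2.6325e-03; σ = Eε = 104000 · 2.6325e-03 = 273.8 MPa.
Wall reaction R = σ·A = 273.8·236.7 = 64800 N = 64.8 kN.

64.8 kN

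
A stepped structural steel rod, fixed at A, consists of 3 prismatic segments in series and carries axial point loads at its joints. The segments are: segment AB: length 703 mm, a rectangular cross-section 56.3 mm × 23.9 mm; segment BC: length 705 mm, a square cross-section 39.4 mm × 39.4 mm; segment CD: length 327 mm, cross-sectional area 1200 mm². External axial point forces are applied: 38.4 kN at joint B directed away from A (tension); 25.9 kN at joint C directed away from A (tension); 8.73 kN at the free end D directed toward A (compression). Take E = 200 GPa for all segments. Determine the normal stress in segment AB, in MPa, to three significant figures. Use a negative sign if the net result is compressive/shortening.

41.3 MPa

Internal axial forces (sectioning from the free end, tension +): N_CD = -8.73 kN, N_BC = 17.17 kN, N_AB = 55.57 kN.
A_AB = 1346 mm².
σ_AB = N_AB/A_AB = 55570/1346 = 41.3 MPa.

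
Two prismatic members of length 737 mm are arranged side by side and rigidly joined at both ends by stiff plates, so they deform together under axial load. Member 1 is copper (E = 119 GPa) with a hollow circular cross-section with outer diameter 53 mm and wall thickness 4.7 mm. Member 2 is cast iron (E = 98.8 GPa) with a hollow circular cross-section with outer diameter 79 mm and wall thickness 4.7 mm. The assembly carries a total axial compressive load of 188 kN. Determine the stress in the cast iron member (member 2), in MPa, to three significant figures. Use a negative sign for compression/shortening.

-96.1 MPa

A_1 = 713.2 mm².
A_2 = 1097 mm².
Equal strain + equilibrium ⇒ each member carries load in proportion to AE: A₁E₁ = 84870000 N, A₂E₂ = 108400000 N, ΣAE = 193300000 N.
σ₂ = P·E₂/ΣAE = -188000·98800/193300000 = -96.11 MPa.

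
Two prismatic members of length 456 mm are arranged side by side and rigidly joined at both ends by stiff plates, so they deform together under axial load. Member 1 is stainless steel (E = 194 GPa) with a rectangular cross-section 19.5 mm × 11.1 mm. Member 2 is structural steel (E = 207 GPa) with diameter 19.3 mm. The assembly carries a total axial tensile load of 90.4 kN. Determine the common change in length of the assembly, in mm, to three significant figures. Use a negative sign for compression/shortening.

A_1 = 216.4 mm².
A_2 = 292.6 mm².
Equal strain + equilibrium ⇒ each member carries load in proportion to AE: A₁E₁ = 41990000 N, A₂E₂ = 60560000 N, ΣAE = 102500000 N.
δ = PL/ΣAE = 90400·456/102500000 = 0.402 mm.

0.402 mm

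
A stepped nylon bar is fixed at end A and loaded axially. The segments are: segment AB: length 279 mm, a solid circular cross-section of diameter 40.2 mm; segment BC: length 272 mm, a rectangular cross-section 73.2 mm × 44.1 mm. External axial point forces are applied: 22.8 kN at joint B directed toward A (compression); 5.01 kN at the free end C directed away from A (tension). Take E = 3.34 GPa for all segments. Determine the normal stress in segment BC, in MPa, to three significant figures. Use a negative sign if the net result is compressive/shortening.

1.55 MPa

Internal axial forces (sectioning from the free end, tension +): N_BC = 5.01 kN, N_AB = -17.79 kN.
A_BC = 3228 mm².
σ_BC = N_BC/A_BC = 5010/3228 = 1.552 MPa.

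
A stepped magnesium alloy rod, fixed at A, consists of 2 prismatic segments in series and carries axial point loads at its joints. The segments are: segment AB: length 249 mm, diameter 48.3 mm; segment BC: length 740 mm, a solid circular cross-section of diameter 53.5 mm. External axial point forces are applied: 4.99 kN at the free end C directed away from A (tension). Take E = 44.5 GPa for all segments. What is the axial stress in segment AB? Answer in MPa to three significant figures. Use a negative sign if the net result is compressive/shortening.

Internal axial forces (sectioning from the free end, tension +): N_BC = 4.99 kN, N_AB = 4.99 kN.
A_AB = 1832 mm².
σ_AB = N_AB/A_AB = 4990/1832 = 2.723 MPa.

2.72 MPa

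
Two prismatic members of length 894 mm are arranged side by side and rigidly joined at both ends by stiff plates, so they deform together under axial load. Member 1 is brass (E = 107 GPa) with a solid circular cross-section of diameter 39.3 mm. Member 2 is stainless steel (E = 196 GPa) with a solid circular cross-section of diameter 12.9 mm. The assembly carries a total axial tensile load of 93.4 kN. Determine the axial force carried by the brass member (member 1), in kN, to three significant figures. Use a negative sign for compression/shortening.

A_1 = 1213 mm².
A_2 = 130.7 mm².
Equal strain + equilibrium ⇒ each member carries load in proportion to AE: A₁E₁ = 129800000 N, A₂E₂ = 25620000 N, ΣAE = 155400000 N.
F₁ = P·A₁E₁/ΣAE = 93400·129800000/155400000 = 78000 N.

78.0 kN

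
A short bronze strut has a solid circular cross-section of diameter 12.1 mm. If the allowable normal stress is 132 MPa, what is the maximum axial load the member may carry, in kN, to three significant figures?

A = 115 mm².
P_max = σ_allow · A = 132 · 115 = 15180 N = 15.18 kN.

15.2 kN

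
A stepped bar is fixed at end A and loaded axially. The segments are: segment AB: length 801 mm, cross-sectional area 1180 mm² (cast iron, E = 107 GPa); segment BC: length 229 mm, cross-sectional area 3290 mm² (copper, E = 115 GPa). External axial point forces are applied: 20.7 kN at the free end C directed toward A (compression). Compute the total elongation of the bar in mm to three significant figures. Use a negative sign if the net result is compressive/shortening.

Internal axial forces (sectioning from the free end, tension +): N_BC = -20.7 kN, N_AB = -20.7 kN.
δ_AB = -20700·801/(1180·107000) = -0.1313 mm
δ_BC = -20700·229/(3290·115000) = -0.01253 mm
δ = Σδ_i = -0.1439 mm.

-0.144 mm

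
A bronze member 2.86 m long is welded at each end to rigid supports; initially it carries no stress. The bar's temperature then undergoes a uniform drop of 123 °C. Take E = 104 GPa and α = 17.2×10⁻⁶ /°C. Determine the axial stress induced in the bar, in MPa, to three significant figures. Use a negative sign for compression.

Free thermal expansion αLΔT = 17.2e-6 · 2860 · -123 = -6.051 mm.
The walls impose strain ε = −(-6.051)/2860 = 2.1156e-03; σ = Eε = 104000 · 2.1156e-03 = 220 MPa.

220 MPa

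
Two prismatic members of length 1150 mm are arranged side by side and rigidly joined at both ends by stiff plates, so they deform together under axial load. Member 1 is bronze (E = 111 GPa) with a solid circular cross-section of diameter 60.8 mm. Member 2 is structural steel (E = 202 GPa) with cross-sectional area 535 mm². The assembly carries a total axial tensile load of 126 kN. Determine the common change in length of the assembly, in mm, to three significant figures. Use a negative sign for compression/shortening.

0.337 mm

A_1 = 2903 mm².
Equal strain + equilibrium ⇒ each member carries load in proportion to AE: A₁E₁ = 322300000 N, A₂E₂ = 108100000 N, ΣAE = 430300000 N.
δ = PL/ΣAE = 126000·1150/430300000 = 0.3367 mm.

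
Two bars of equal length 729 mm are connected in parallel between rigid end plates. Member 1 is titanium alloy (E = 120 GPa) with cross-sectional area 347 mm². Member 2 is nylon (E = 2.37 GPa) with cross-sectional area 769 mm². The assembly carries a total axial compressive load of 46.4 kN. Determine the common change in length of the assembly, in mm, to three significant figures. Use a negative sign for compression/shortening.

-0.778 mm

Equal strain + equilibrium ⇒ each member carries load in proportion to AE: A₁E₁ = 41640000 N, A₂E₂ = 1823000 N, ΣAE = 43460000 N.
δ = PL/ΣAE = -46400·729/43460000 = -0.7783 mm.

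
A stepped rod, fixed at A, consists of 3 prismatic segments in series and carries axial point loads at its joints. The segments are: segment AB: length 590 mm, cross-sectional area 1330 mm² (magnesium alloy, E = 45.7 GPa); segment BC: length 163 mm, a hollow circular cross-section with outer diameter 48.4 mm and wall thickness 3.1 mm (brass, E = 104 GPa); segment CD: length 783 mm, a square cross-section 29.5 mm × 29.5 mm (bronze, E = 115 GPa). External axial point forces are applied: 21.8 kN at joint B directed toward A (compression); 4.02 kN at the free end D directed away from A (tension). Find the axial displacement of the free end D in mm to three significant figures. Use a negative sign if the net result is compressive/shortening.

Internal axial forces (sectioning from the free end, tension +): N_CD = 4.02 kN, N_BC = 4.02 kN, N_AB = -17.78 kN.
A_BC = 441.2 mm².
A_CD = 870.2 mm².
δ_AB = -17780·590/(1330·45700) = -0.1726 mm
δ_BC = 4020·163/(441.2·104000) = 0.01428 mm
δ_CD = 4020·783/(870.2·115000) = 0.03145 mm
δ = Σδ_i = -0.1269 mm.

-0.127 mm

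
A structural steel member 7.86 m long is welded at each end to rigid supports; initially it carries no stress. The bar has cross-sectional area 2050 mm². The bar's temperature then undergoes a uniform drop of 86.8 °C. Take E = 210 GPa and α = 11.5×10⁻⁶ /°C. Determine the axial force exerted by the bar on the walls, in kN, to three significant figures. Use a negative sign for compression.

Free thermal expansion αLΔT = 11.5e-6 · 7860 · -86.8 = -7.846 mm.
The walls impose strain ε = −(-7.846)/7860 = 9.9820e-04; σ = Eε = 210000 · 9.9820e-04 = 209.6 MPa.
Wall reaction R = σ·A = 209.6·2050 = 429700 N = 429.7 kN.

430 kN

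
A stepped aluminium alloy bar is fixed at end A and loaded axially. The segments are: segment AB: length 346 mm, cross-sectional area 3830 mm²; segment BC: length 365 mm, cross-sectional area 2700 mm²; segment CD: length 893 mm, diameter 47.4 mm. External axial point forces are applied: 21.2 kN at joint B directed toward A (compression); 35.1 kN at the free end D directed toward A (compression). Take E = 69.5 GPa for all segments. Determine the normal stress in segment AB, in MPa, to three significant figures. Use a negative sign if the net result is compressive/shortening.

Internal axial forces (sectioning from the free end, tension +): N_CD = -35.1 kN, N_BC = -35.1 kN, N_AB = -56.3 kN.
σ_AB = N_AB/A_AB = -56300/3830 = -14.7 MPa.

-14.7 MPa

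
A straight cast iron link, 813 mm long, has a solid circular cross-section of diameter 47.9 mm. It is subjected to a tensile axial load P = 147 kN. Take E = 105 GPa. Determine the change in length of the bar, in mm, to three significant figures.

A = 1802 mm².
δ_mech = NL/(AE) = 147000·813/(1802·105000) = 0.6316 mm.

0.632 mm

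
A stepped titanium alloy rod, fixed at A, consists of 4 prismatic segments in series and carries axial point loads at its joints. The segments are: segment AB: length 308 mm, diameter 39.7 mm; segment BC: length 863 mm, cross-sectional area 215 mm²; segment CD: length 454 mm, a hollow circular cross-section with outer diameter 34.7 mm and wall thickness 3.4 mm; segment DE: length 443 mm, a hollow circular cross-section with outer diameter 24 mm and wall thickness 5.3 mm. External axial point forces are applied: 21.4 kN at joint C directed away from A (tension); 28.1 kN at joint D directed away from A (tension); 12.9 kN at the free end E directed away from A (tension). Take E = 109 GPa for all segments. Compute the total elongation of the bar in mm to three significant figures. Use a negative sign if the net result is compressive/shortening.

Internal axial forces (sectioning from the free end, tension +): N_DE = 12.9 kN, N_CD = 41 kN, N_BC = 62.4 kN, N_AB = 62.4 kN.
A_AB = 1238 mm².
A_CD = 334.3 mm².
A_DE = 311.4 mm².
δ_AB = 62400·308/(1238·109000) = 0.1424 mm
δ_BC = 62400·863/(215·109000) = 2.298 mm
δ_CD = 41000·454/(334.3·109000) = 0.5108 mm
δ_DE = 12900·443/(311.4·109000) = 0.1684 mm
δ = Σδ_i = 3.12 mm.

3.12 mm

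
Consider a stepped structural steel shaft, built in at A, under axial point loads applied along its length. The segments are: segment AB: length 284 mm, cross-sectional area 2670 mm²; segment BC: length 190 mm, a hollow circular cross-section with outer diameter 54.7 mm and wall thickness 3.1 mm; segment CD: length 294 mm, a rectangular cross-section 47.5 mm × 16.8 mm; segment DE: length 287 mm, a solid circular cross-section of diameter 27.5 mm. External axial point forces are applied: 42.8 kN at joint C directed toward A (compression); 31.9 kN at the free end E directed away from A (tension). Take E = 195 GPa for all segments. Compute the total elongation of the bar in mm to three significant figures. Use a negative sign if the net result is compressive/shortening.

Internal axial forces (sectioning from the free end, tension +): N_DE = 31.9 kN, N_CD = 31.9 kN, N_BC = -10.9 kN, N_AB = -10.9 kN.
A_BC = 502.5 mm².
A_CD = 798 mm².
A_DE = 594 mm².
δ_AB = -10900·284/(2670·195000) = -0.005946 mm
δ_BC = -10900·190/(502.5·195000) = -0.02113 mm
δ_CD = 31900·294/(798·195000) = 0.06027 mm
δ_DE = 31900·287/(594·195000) = 0.07905 mm
δ = Σδ_i = 0.1122 mm.

0.112 mm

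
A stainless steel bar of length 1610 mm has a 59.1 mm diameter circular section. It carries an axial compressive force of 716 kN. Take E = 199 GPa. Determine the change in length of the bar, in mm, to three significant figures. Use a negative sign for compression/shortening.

A = 2743 mm².
δ_mech = NL/(AE) = -716000·1610/(2743·199000) = -2.112 mm.

-2.11 mm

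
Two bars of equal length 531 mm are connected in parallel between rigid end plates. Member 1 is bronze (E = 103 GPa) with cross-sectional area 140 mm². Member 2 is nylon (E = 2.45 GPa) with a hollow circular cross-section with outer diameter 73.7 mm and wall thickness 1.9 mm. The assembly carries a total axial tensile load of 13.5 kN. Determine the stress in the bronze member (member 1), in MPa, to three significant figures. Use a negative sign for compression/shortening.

89.9 MPa

A_2 = 428.6 mm².
Equal strain + equilibrium ⇒ each member carries load in proportion to AE: A₁E₁ = 14420000 N, A₂E₂ = 1050000 N, ΣAE = 15470000 N.
σ₁ = P·E₁/ΣAE = 13500·103000/15470000 = 89.88 MPa.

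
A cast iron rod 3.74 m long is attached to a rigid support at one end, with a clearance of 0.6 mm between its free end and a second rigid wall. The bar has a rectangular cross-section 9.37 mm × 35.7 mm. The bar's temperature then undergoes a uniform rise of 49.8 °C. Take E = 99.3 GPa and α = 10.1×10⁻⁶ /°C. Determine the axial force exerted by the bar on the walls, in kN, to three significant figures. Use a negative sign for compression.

-11.4 kN

Free thermal expansion αLΔT = 10.1e-6 · 3740 · 49.8 = 1.881 mm.
The walls engage after the gap closes; constrained expansion = 1.881 − 0.6 = 1.281 mm.
The walls impose strain ε = −(1.281)/3740 = -3.4255e-04; σ = Eε = 99300 · -3.4255e-04 = -34.02 MPa.
Wall reaction R = σ·A = -34.02·334.5 = -11380 N = -11.38 kN.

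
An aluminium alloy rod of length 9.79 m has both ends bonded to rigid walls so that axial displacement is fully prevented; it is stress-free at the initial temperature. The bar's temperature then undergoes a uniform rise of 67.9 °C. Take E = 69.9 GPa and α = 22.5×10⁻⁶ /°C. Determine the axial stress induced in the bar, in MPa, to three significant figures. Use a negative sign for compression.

-107 MPa

Free thermal expansion αLΔT = 22.5e-6 · 9790 · 67.9 = 14.96 mm.
The walls impose strain ε = −(14.96)/9790 = -1.5278e-03; σ = Eε = 69900 · -1.5278e-03 = -106.8 MPa.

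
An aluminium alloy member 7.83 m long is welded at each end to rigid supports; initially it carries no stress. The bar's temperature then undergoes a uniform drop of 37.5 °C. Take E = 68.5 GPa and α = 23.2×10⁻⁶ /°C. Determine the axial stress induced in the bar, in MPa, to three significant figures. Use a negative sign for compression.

59.6 MPa

Free thermal expansion αLΔT = 23.2e-6 · 7830 · -37.5 = -6.812 mm.
The walls impose strain ε = −(-6.812)/7830 = 8.7000e-04; σ = Eε = 68500 · 8.7000e-04 = 59.59 MPa.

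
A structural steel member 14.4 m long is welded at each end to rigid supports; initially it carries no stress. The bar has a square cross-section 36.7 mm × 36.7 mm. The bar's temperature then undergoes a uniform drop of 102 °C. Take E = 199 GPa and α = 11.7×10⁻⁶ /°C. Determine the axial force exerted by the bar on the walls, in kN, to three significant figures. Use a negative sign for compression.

320 kN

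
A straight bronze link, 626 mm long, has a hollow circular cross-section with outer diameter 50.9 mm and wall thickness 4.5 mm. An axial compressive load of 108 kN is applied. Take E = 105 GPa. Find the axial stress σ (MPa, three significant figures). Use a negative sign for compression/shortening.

-165 MPa

A = 656 mm².
σ = N/A = -108000/656 = -164.6 MPa.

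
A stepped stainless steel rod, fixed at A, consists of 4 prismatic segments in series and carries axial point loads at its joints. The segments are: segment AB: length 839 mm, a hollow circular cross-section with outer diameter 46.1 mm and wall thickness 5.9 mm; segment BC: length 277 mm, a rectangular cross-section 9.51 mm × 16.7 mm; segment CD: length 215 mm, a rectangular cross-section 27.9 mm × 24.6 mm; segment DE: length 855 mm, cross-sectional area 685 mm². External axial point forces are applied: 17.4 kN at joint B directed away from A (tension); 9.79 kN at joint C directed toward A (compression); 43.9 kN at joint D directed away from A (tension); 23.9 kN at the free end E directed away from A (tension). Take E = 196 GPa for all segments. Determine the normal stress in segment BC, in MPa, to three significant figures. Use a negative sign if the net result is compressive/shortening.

365 MPa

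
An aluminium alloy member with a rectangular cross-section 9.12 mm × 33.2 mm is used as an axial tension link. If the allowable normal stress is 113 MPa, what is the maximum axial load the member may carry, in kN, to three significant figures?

34.2 kN

A = 302.8 mm².
P_max = σ_allow · A = 113 · 302.8 = 34210 N = 34.21 kN.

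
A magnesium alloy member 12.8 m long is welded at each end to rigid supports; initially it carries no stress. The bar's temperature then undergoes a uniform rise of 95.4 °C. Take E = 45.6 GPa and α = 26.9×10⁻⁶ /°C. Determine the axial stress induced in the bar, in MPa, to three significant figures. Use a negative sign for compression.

Free thermal expansion αLΔT = 26.9e-6 · 12800 · 95.4 = 32.85 mm.
The walls impose strain ε = −(32.85)/12800 = -2.5663e-03; σ = Eε = 45600 · -2.5663e-03 = -117 MPa.

-117 MPa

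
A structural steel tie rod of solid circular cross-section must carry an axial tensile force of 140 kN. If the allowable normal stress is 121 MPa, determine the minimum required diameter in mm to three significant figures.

Required area A ≥ P/σ_allow = 140000/121 = 1157 mm².
For a solid circular section, d ≥ √(4A/π) = 38.38 mm.

38.4 mm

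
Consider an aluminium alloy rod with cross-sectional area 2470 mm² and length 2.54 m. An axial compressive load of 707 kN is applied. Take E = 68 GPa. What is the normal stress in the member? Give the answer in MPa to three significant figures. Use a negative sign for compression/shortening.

-286 MPa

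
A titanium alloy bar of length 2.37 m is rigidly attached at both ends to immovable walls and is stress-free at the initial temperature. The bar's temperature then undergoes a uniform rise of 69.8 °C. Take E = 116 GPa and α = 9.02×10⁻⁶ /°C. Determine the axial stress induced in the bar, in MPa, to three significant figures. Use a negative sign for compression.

Free thermal expansion αLΔT = 9.02e-6 · 2370 · 69.8 = 1.492 mm.
The walls impose strain ε = −(1.492)/2370 = -6.2960e-04; σ = Eε = 116000 · -6.2960e-04 = -73.03 MPa.

-73.0 MPa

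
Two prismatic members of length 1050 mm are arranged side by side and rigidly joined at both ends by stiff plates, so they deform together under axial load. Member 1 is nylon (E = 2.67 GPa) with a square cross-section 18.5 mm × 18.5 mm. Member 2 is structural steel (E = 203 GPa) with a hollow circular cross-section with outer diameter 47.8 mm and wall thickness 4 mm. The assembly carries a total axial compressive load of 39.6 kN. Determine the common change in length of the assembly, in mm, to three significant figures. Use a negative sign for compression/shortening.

A_1 = 342.2 mm².
A_2 = 550.4 mm².
Equal strain + equilibrium ⇒ each member carries load in proportion to AE: A₁E₁ = 913800 N, A₂E₂ = 111700000 N, ΣAE = 112600000 N.
δ = PL/ΣAE = -39600·1050/112600000 = -0.3691 mm.

-0.369 mm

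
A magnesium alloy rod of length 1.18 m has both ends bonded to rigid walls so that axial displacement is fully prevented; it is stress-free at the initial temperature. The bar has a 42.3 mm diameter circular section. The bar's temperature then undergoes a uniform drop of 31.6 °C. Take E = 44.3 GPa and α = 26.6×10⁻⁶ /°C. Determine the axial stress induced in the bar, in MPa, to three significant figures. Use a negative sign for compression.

Free thermal expansion αLΔT = 26.6e-6 · 1180 · -31.6 = -0.9919 mm.
The walls impose strain ε = −(-0.9919)/1180 = 8.4056e-04; σ = Eε = 44300 · 8.4056e-04 = 37.24 MPa.

37.2 MPa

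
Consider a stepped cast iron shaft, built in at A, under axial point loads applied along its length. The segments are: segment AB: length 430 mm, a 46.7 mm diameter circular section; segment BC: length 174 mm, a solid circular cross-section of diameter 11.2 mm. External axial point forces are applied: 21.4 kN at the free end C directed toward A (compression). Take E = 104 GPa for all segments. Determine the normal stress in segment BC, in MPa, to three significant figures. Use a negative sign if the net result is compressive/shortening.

Internal axial forces (sectioning from the free end, tension +): N_BC = -21.4 kN, N_AB = -21.4 kN.
A_BC = 98.52 mm².
σ_BC = N_BC/A_BC = -21400/98.52 = -217.2 MPa.

-217 MPa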